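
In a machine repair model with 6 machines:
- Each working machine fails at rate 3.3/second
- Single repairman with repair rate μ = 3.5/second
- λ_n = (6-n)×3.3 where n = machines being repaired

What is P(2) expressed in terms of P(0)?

P(2)/P(0) = ∏_{i=0}^{2-1} λ_i/μ_{i+1}
= (6-0)×3.3/3.5 × (6-1)×3.3/3.5
= 26.6694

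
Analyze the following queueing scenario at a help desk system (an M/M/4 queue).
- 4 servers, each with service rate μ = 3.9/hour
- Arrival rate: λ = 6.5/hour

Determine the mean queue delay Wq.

Traffic intensity: ρ = λ/(cμ) = 6.5/(4×3.9) = 0.4167
Since ρ = 0.4167 < 1, system is stable.
Offered load a = λ/μ = cρ = 6.5/3.9 = 1.6667
P₀ = [ Σₙ₌₀^3 aⁿ/n! + a^4/(4!(1-ρ)) ]⁻¹
Σ = a^0/0! + a^1/1! + a^2/2! + a^3/3! = 1.0000 + 1.6667 + 1.3889 + 0.7716 = 4.8272
a^4/(4!(1-ρ)) = 7.7160/(24 × 0.58333) = 0.5511
P₀ = 1/(4.8272 + 0.5511) = 0.1859
Lq = P₀·a^4·ρ / (4!(1-ρ)²) = 0.18593 × 7.7160 × 0.41667 / (24 × 0.34028) = 0.07320
Wq = Lq/λ = 0.07320/6.5 = 0.01126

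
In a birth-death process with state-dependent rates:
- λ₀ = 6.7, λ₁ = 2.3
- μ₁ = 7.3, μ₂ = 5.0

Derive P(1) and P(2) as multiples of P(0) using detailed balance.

Balance equations:
State 0: λ₀P₀ = μ₁P₁ → P₁ = (λ₀/μ₁)P₀ = (6.7/7.3)P₀ = 0.9178P₀
State 1: P₂ = (λ₀λ₁)/(μ₁μ₂)P₀ = (6.7×2.3)/(7.3×5.0)P₀ = 0.4222P₀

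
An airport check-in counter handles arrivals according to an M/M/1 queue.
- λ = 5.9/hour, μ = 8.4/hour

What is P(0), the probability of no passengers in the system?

ρ = λ/μ = 5.9/8.4 = 0.7024
P(0) = 1 - ρ = 1 - 0.7024 = 0.2976
The server is idle 29.76% of the time.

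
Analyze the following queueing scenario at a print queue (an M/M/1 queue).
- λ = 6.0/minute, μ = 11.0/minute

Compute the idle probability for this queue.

ρ = λ/μ = 6.0/11.0 = 0.5455
P(0) = 1 - ρ = 1 - 0.5455 = 0.4545
The server is idle 45.45% of the time.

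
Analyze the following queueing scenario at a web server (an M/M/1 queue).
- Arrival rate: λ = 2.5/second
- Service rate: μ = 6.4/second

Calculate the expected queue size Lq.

ρ = λ/μ = 2.5/6.4 = 0.3906
For M/M/1: Lq = λ²/(μ(μ-λ))
Lq = 6.25/(6.4 × 3.90)
Lq = 0.2504 requests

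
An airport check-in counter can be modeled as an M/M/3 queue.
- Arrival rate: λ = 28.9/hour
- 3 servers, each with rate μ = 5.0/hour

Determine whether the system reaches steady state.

Stability requires ρ = λ/(cμ) < 1
ρ = 28.9/(3 × 5.0) = 28.9/15.00 = 1.9267
Since 1.9267 ≥ 1, the system is UNSTABLE.
Need c > λ/μ = 28.9/5.0 = 5.78.
Minimum servers needed: c = 6.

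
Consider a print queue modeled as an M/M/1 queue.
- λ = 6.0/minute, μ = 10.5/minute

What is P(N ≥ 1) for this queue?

ρ = λ/μ = 6.0/10.5 = 0.5714
P(N ≥ n) = ρⁿ
P(N ≥ 1) = 0.5714^1
P(N ≥ 1) = 0.5714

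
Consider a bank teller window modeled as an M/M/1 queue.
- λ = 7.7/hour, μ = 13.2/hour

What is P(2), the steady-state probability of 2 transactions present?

ρ = λ/μ = 7.7/13.2 = 0.5833
P(n) = (1-ρ)ρⁿ
P(2) = (1-0.5833) × 0.5833^2
P(2) = 0.4167 × 0.3402
P(2) = 0.1418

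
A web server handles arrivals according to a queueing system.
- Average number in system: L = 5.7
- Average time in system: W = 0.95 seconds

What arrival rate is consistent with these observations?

Little's Law: L = λW, so λ = L/W
λ = 5.7/0.95 = 6.0000 requests/second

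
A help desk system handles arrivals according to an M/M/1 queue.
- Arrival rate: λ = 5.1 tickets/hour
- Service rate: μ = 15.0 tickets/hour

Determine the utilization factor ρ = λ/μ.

Server utilization: ρ = λ/μ
ρ = 5.1/15.0 = 0.3400
The server is busy 34.00% of the time.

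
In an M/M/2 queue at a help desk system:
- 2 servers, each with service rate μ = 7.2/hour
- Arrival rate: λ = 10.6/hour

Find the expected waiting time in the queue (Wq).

Traffic intensity: ρ = λ/(cμ) = 10.6/(2×7.2) = 0.7361
Since ρ = 0.7361 < 1, system is stable.
Offered load a = λ/μ = cρ = 10.6/7.2 = 1.4722
P₀ = [ Σₙ₌₀^1 aⁿ/n! + a^2/(2!(1-ρ)) ]⁻¹
Σ = a^0/0! + a^1/1! = 1.0000 + 1.4722 = 2.4722
a^2/(2!(1-ρ)) = 2.16744/(2 × 0.263889) = 4.1067
P₀ = 1/(2.4722 + 4.1067) = 0.1520
Lq = P₀·a^2·ρ / (2!(1-ρ)²) = 0.152000 × 2.16744 × 0.736111 / (2 × 0.0696373) = 1.7413
Wq = Lq/λ = 1.7413/10.6 = 0.1643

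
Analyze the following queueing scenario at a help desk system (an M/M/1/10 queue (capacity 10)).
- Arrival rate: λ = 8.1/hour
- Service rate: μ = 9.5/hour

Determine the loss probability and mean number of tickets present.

ρ = λ/μ = 8.1/9.5 = 0.85263
P₀ = (1-ρ)/(1-ρ^(K+1)) = (1-0.85263)/(1-0.85263^11) = 0.14737/0.82687 = 0.1782
P_K = P₀×ρ^K = 0.1782 × 0.85263^10 = 0.1782 × 0.2031 = 0.03619
Blocking probability P_10 = 0.03619 (3.62%)
L = ρ[1 - (K+1)ρ^K + Kρ^(K+1)] / [(1-ρ)(1-ρ^(K+1))]
L = 0.85263 × (1 - 11×0.2030514 + 10×0.1731278) / ((1 - 0.85263) × (1 - 0.1731278)) = 3.4825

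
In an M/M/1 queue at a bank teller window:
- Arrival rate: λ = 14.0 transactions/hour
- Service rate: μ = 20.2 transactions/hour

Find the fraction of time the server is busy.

Server utilization: ρ = λ/μ
ρ = 14.0/20.2 = 0.6931
The server is busy 69.31% of the time.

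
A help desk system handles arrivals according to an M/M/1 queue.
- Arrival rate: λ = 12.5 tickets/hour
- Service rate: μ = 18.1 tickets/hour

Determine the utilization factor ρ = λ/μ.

Server utilization: ρ = λ/μ
ρ = 12.5/18.1 = 0.6906
The server is busy 69.06% of the time.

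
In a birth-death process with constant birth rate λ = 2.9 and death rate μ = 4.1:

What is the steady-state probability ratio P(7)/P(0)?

For constant rates: P(n)/P(0) = (λ/μ)^n
P(7)/P(0) = (2.9/4.1)^7 = 0.707317^7 = 0.08857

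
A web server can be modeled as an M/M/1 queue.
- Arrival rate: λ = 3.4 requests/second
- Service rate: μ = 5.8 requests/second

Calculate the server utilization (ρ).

Server utilization: ρ = λ/μ
ρ = 3.4/5.8 = 0.5862
The server is busy 58.62% of the time.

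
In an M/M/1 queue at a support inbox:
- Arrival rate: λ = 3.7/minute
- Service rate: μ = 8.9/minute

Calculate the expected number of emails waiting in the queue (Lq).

ρ = λ/μ = 3.7/8.9 = 0.4157
For M/M/1: Lq = λ²/(μ(μ-λ))
Lq = 13.69/(8.9 × 5.20)
Lq = 0.2958 emails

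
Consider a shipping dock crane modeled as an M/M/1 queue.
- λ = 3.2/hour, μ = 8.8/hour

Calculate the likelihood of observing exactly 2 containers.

ρ = λ/μ = 3.2/8.8 = 0.36364
P(n) = (1-ρ)ρⁿ
P(2) = (1-0.36364) × 0.36364^2
P(2) = 0.63636 × 0.13223
P(2) = 0.08415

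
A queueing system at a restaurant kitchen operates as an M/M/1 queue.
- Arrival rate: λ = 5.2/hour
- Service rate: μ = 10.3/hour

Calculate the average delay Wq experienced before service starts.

First, compute utilization: ρ = λ/μ = 5.2/10.3 = 0.5049
For M/M/1: Wq = λ/(μ(μ-λ))
Wq = 5.2/(10.3 × (10.3-5.2))
Wq = 5.2/(10.3 × 5.10)
Wq = 0.09899 hours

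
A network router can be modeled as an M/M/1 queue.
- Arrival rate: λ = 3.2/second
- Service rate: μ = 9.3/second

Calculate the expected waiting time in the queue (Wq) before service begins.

First, compute utilization: ρ = λ/μ = 3.2/9.3 = 0.3441
For M/M/1: Wq = λ/(μ(μ-λ))
Wq = 3.2/(9.3 × (9.3-3.2))
Wq = 3.2/(9.3 × 6.10)
Wq = 0.05641 seconds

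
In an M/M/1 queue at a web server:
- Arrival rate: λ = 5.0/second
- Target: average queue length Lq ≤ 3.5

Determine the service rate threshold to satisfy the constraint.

For M/M/1: Lq = λ²/(μ(μ-λ))
Need Lq ≤ 3.5, i.e. μ(μ-λ) ≥ λ²/3.5
μ² - 5.0μ - 25.00/3.5 ≥ 0  →  μ² - 5.0μ - 7.14286 ≥ 0
Quadratic formula (positive root): μ = [λ + √(λ² + 4×7.14286)]/2
Discriminant: 25.00 + 4×7.14286 = 53.5714, √53.5714 = 7.31925
μ ≥ (5.0 + 7.31925)/2 = 6.1596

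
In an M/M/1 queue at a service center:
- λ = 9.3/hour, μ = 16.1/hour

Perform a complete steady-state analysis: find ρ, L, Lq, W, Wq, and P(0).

Step 1: ρ = λ/μ = 9.3/16.1 = 0.5776
Step 2: L = λ/(μ-λ) = 9.3/6.80 = 1.3676
Step 3: Lq = λ²/(μ(μ-λ)) = 86.49/(16.1×6.80) = 0.7900
Step 4: W = 1/(μ-λ) = 1/6.80 = 0.147059
Step 5: Wq = λ/(μ(μ-λ)) = 9.3/(16.1×6.80) = 0.08495
Step 6: P(0) = 1-ρ = 0.4224
Verify: L = λW = 9.3×0.147059 = 1.3676 ✔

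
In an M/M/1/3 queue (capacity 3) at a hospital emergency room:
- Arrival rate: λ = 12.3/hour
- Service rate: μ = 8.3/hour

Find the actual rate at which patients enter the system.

ρ = λ/μ = 12.3/8.3 = 1.4819
P₀ = (1-ρ)/(1-ρ^(K+1)) = (1-1.4819)/(1-1.4819^4) = -0.4819/-3.8225 = 0.1261
P_K = P₀×ρ^K = 0.12607 × 1.4819^3 = 0.12607 × 3.2543 = 0.4103
λ_eff = λ(1-P_K) = 12.3 × (1 - 0.41027) = 12.3 × 0.58973 = 7.2537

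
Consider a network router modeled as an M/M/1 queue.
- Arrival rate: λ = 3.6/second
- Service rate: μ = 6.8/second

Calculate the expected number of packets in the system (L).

ρ = λ/μ = 3.6/6.8 = 0.5294
For M/M/1: L = λ/(μ-λ)
L = 3.6/(6.8-3.6) = 3.6/3.20
L = 1.1250 packets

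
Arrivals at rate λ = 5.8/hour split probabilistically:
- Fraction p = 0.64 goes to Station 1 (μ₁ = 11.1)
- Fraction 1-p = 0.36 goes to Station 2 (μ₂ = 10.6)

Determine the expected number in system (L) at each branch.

Effective rates: λ₁ = 5.8×0.64 = 3.712, λ₂ = 5.8×0.36 = 2.088
Station 1: ρ₁ = 3.712/11.1 = 0.3344, L₁ = ρ₁/(1-ρ₁) = 0.3344/(1-0.3344) = 0.5024
Station 2: ρ₂ = 2.088/10.6 = 0.1970, L₂ = ρ₂/(1-ρ₂) = 0.1970/(1-0.1970) = 0.2453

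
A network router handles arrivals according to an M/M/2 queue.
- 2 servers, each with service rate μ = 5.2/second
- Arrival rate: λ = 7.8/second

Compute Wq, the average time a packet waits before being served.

Traffic intensity: ρ = λ/(cμ) = 7.8/(2×5.2) = 0.7500
Since ρ = 0.7500 < 1, system is stable.
Offered load a = λ/μ = cρ = 7.8/5.2 = 1.5000
P₀ = [ Σₙ₌₀^1 aⁿ/n! + a^2/(2!(1-ρ)) ]⁻¹
Σ = a^0/0! + a^1/1! = 1.0000 + 1.5000 = 2.5000
a^2/(2!(1-ρ)) = 2.2500/(2 × 0.2500) = 4.5000
P₀ = 1/(2.5000 + 4.5000) = 0.1429
Lq = P₀·a^2·ρ / (2!(1-ρ)²) = 0.14286 × 2.2500 × 0.75000 / (2 × 0.062500) = 1.9286
Wq = Lq/λ = 1.9286/7.8 = 0.2473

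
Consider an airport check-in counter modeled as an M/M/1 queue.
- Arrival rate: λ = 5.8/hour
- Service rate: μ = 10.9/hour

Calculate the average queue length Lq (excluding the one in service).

ρ = λ/μ = 5.8/10.9 = 0.5321
For M/M/1: Lq = λ²/(μ(μ-λ))
Lq = 33.64/(10.9 × 5.10)
Lq = 0.6051 passengers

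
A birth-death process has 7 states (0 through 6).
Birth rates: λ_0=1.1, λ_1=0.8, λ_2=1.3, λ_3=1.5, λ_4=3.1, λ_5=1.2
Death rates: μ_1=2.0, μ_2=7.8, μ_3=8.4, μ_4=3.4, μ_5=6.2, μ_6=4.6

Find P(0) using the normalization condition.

Ratios P(n)/P(0) = (λ₀···λₙ₋₁)/(μ₁···μₙ):
P(1)/P(0) = (1.1)/(2.0) = 0.5500
P(2)/P(0) = (1.1×0.8)/(2.0×7.8) = 0.05641
P(3)/P(0) = (1.1×0.8×1.3)/(2.0×7.8×8.4) = 0.008730
P(4)/P(0) = (1.1×0.8×1.3×1.5)/(2.0×7.8×8.4×3.4) = 0.003852
P(5)/P(0) = (1.1×0.8×1.3×1.5×3.1)/(2.0×7.8×8.4×3.4×6.2) = 0.001926
P(6)/P(0) = (1.1×0.8×1.3×1.5×3.1×1.2)/(2.0×7.8×8.4×3.4×6.2×4.6) = 0.0005024

Normalization: ∑ P(n) = 1
P(0) × (1.0000 + 0.5500 + 0.05641 + 0.008730 + 0.003852 + 0.001926 + 0.0005024) = 1
P(0) × 1.62142 = 1
P(0) = 1/1.62142 = 0.6167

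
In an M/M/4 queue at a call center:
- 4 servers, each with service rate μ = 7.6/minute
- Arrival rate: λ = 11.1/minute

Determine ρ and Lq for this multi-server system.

Traffic intensity: ρ = λ/(cμ) = 11.1/(4×7.6) = 0.3651
Since ρ = 0.3651 < 1, system is stable.
Offered load a = λ/μ = cρ = 11.1/7.6 = 1.4605
P₀ = [ Σₙ₌₀^3 aⁿ/n! + a^4/(4!(1-ρ)) ]⁻¹
Σ = a^0/0! + a^1/1! + a^2/2! + a^3/3! = 1.000000 + 1.460526 + 1.066569 + 0.5192505 = 4.0463
a^4/(4!(1-ρ)) = 4.5503/(24 × 0.6349) = 0.2986
P₀ = 1/(4.0463 + 0.2986) = 0.2302
Lq = P₀·a^4·ρ / (4!(1-ρ)²) = 0.2302 × 4.5503 × 0.3651 / (24 × 0.4031) = 0.03953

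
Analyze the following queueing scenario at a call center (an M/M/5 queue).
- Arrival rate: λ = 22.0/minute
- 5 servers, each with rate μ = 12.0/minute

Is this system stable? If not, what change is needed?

Stability requires ρ = λ/(cμ) < 1
ρ = 22.0/(5 × 12.0) = 22.0/60.00 = 0.3667
Since 0.3667 < 1, the system is STABLE.
The servers are busy 36.67% of the time.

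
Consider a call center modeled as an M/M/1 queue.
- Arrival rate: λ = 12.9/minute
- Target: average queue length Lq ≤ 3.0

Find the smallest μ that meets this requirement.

For M/M/1: Lq = λ²/(μ(μ-λ))
Need Lq ≤ 3.0, i.e. μ(μ-λ) ≥ λ²/3.0
μ² - 12.9μ - 166.41/3.0 ≥ 0  →  μ² - 12.9μ - 55.4700 ≥ 0
Quadratic formula (positive root): μ = [λ + √(λ² + 4×55.4700)]/2
Discriminant: 166.41 + 4×55.4700 = 388.2900, √388.2900 = 19.70508
μ ≥ (12.9 + 19.70508)/2 = 16.3025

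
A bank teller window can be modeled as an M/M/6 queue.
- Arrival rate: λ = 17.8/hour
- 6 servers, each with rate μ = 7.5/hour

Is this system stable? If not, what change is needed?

Stability requires ρ = λ/(cμ) < 1
ρ = 17.8/(6 × 7.5) = 17.8/45.00 = 0.3956
Since 0.3956 < 1, the system is STABLE.
The servers are busy 39.56% of the time.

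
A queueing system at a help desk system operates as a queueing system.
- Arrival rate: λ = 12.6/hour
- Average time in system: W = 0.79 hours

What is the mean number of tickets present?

Little's Law: L = λW
L = 12.6 × 0.79 = 9.9540 tickets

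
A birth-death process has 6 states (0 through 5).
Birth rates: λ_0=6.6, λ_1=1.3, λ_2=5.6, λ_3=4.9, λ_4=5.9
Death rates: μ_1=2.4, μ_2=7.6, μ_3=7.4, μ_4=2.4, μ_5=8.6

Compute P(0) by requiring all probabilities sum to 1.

Ratios P(n)/P(0) = (λ₀···λₙ₋₁)/(μ₁···μₙ):
P(1)/P(0) = (6.6)/(2.4) = 2.7500
P(2)/P(0) = (6.6×1.3)/(2.4×7.6) = 0.4704
P(3)/P(0) = (6.6×1.3×5.6)/(2.4×7.6×7.4) = 0.3560
P(4)/P(0) = (6.6×1.3×5.6×4.9)/(2.4×7.6×7.4×2.4) = 0.7268
P(5)/P(0) = (6.6×1.3×5.6×4.9×5.9)/(2.4×7.6×7.4×2.4×8.6) = 0.4986

Normalization: ∑ P(n) = 1
P(0) × (1.0000 + 2.7500 + 0.4704 + 0.3560 + 0.7268 + 0.4986) = 1
P(0) × 5.8018 = 1
P(0) = 1/5.8018 = 0.1724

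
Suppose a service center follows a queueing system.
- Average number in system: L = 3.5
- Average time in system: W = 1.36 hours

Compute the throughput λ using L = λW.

Little's Law: L = λW, so λ = L/W
λ = 3.5/1.36 = 2.5735 customers/hour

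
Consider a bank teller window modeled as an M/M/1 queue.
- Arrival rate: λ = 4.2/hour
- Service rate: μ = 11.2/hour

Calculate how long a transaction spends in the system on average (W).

First, compute utilization: ρ = λ/μ = 4.2/11.2 = 0.3750
For M/M/1: W = 1/(μ-λ)
W = 1/(11.2-4.2) = 1/7.00
W = 0.1429 hours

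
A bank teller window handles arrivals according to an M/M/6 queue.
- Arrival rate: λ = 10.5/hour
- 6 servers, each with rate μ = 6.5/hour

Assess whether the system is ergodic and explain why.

Stability requires ρ = λ/(cμ) < 1
ρ = 10.5/(6 × 6.5) = 10.5/39.00 = 0.2692
Since 0.2692 < 1, the system is STABLE.
The servers are busy 26.92% of the time.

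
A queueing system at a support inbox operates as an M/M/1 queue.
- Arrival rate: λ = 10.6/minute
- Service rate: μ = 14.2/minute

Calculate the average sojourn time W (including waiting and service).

First, compute utilization: ρ = λ/μ = 10.6/14.2 = 0.7465
For M/M/1: W = 1/(μ-λ)
W = 1/(14.2-10.6) = 1/3.60
W = 0.2778 minutes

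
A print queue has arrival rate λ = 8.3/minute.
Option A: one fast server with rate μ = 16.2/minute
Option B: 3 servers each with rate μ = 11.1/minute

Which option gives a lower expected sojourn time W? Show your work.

Option A: single server μ = 16.2 (M/M/1)
  ρ_A = 8.3/16.2 = 0.5123
  W_A = 1/(μ-λ) = 1/(16.2-8.3) = 1/7.90 = 0.1266

Option B: 3 servers μ = 11.1 (M/M/3)
  ρ_B = λ/(cμ) = 8.3/(3×11.1) = 0.2492
  Offered load a = λ/μ = cρ = 8.3/11.1 = 0.7477
  P₀ = [ Σₙ₌₀^2 aⁿ/n! + a^3/(3!(1-ρ)) ]⁻¹
  Σ = a^0/0! + a^1/1! + a^2/2! = 1.0000 + 0.7477 + 0.2796 = 2.0273
  a^3/(3!(1-ρ)) = 0.41809/(6 × 0.75075) = 0.09282
  P₀ = 1/(2.0273 + 0.09282) = 0.4717
  Lq = P₀·a^3·ρ / (3!(1-ρ)²) = 0.4717 × 0.4181 × 0.2492 / (6 × 0.5636) = 0.01453
  Wq_B = Lq/λ = 0.01453/8.3 = 0.001751
  W_B = Wq_B + 1/μ = 0.001751 + 0.09009 = 0.09184

Since W_B = 0.09184 < W_A = 0.1266, Option B (multiple servers) has the shorter time in system.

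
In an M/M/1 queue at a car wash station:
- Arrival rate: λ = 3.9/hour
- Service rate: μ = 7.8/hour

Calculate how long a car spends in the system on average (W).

First, compute utilization: ρ = λ/μ = 3.9/7.8 = 0.5000
For M/M/1: W = 1/(μ-λ)
W = 1/(7.8-3.9) = 1/3.90
W = 0.2564 hours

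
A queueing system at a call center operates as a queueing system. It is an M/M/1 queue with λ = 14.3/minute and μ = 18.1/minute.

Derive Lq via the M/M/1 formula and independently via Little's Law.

Method 1 (direct): Lq = λ²/(μ(μ-λ)) = 204.49/(18.1 × 3.80) = 2.9731

Method 2 (Little's Law):
W = 1/(μ-λ) = 1/3.80 = 0.26316
Wq = W - 1/μ = 0.26316 - 0.055249 = 0.20791
Lq = λWq = 14.3 × 0.20791 = 2.9731 ✔ (matches Method 1)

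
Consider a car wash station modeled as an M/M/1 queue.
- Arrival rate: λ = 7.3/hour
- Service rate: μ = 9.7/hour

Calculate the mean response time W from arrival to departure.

First, compute utilization: ρ = λ/μ = 7.3/9.7 = 0.7526
For M/M/1: W = 1/(μ-λ)
W = 1/(9.7-7.3) = 1/2.40
W = 0.4167 hours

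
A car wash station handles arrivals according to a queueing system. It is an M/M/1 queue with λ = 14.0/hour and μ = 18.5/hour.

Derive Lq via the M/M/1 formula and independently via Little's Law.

Method 1 (direct): Lq = λ²/(μ(μ-λ)) = 196.00/(18.5 × 4.50) = 2.3544

Method 2 (Little's Law):
W = 1/(μ-λ) = 1/4.50 = 0.22222
Wq = W - 1/μ = 0.22222 - 0.054054 = 0.16817
Lq = λWq = 14.0 × 0.16817 = 2.3544 ✔ (matches Method 1)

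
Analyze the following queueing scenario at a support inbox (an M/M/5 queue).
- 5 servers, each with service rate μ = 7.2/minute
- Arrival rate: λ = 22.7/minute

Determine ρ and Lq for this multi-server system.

Traffic intensity: ρ = λ/(cμ) = 22.7/(5×7.2) = 0.6306
Since ρ = 0.6306 < 1, system is stable.
Offered load a = λ/μ = cρ = 22.7/7.2 = 3.1528
P₀ = [ Σₙ₌₀^4 aⁿ/n! + a^5/(5!(1-ρ)) ]⁻¹
Σ = a^0/0! + a^1/1! + a^2/2! + a^3/3! + a^4/4! = 1.0000 + 3.1528 + 4.9700 + 5.2231 + 4.1168 = 18.4627
a^5/(5!(1-ρ)) = 311.5063/(120 × 0.36944) = 7.0265
P₀ = 1/(18.4627 + 7.0265) = 0.03923
Lq = P₀·a^5·ρ / (5!(1-ρ)²) = 0.03923 × 311.5063 × 0.6306 / (120 × 0.1365) = 0.4705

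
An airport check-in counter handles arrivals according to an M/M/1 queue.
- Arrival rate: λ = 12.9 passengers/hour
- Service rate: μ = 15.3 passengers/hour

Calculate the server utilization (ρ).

Server utilization: ρ = λ/μ
ρ = 12.9/15.3 = 0.8431
The server is busy 84.31% of the time.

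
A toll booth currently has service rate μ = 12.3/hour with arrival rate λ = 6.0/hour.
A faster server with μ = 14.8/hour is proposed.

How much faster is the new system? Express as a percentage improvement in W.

System 1: ρ₁ = 6.0/12.3 = 0.4878, W₁ = 1/(12.3-6.0) = 0.15873
System 2: ρ₂ = 6.0/14.8 = 0.4054, W₂ = 1/(14.8-6.0) = 0.11364
Improvement: (W₁-W₂)/W₁ = (0.15873-0.11364)/0.15873 = 28.41%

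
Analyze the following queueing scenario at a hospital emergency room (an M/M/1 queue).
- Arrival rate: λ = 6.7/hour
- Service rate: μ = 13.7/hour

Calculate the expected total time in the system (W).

First, compute utilization: ρ = λ/μ = 6.7/13.7 = 0.4891
For M/M/1: W = 1/(μ-λ)
W = 1/(13.7-6.7) = 1/7.00
W = 0.1429 hours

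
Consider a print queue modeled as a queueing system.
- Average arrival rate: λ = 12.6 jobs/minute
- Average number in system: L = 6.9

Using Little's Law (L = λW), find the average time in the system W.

Little's Law: L = λW, so W = L/λ
W = 6.9/12.6 = 0.5476 minutes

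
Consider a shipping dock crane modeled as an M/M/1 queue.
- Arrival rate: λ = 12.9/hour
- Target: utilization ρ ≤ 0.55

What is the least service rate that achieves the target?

ρ = λ/μ, so μ = λ/ρ
μ ≥ 12.9/0.55 = 23.4545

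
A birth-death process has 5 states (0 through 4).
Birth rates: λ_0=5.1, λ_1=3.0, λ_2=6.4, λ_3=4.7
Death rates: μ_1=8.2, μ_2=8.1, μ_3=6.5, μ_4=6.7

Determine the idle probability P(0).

Ratios P(n)/P(0) = (λ₀···λₙ₋₁)/(μ₁···μₙ):
P(1)/P(0) = (5.1)/(8.2) = 0.62195
P(2)/P(0) = (5.1×3.0)/(8.2×8.1) = 0.23035
P(3)/P(0) = (5.1×3.0×6.4)/(8.2×8.1×6.5) = 0.22681
P(4)/P(0) = (5.1×3.0×6.4×4.7)/(8.2×8.1×6.5×6.7) = 0.15910

Normalization: ∑ P(n) = 1
P(0) × (1.0000 + 0.62195 + 0.23035 + 0.22681 + 0.15910) = 1
P(0) × 2.2382 = 1
P(0) = 1/2.2382 = 0.4468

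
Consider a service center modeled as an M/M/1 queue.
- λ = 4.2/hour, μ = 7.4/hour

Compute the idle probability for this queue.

ρ = λ/μ = 4.2/7.4 = 0.5676
P(0) = 1 - ρ = 1 - 0.5676 = 0.4324
The server is idle 43.24% of the time.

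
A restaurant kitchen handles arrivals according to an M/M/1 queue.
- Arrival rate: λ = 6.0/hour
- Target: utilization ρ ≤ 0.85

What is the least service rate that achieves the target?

ρ = λ/μ, so μ = λ/ρ
μ ≥ 6.0/0.85 = 7.0588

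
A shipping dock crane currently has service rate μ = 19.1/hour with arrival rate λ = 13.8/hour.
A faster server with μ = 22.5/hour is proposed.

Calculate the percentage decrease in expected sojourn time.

System 1: ρ₁ = 13.8/19.1 = 0.7225, W₁ = 1/(19.1-13.8) = 0.18868
System 2: ρ₂ = 13.8/22.5 = 0.6133, W₂ = 1/(22.5-13.8) = 0.11494
Improvement: (W₁-W₂)/W₁ = (0.18868-0.11494)/0.18868 = 39.08%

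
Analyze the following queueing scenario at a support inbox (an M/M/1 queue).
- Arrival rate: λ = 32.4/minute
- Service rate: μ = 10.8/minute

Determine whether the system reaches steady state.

Stability requires ρ = λ/(cμ) < 1
ρ = 32.4/(1 × 10.8) = 32.4/10.80 = 3.0000
Since 3.0000 ≥ 1, the system is UNSTABLE.
Queue grows without bound. Need μ > λ = 32.4.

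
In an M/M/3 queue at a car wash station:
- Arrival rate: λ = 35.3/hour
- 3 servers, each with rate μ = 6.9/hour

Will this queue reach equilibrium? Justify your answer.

Stability requires ρ = λ/(cμ) < 1
ρ = 35.3/(3 × 6.9) = 35.3/20.70 = 1.7053
Since 1.7053 ≥ 1, the system is UNSTABLE.
Need c > λ/μ = 35.3/6.9 = 5.12.
Minimum servers needed: c = 6.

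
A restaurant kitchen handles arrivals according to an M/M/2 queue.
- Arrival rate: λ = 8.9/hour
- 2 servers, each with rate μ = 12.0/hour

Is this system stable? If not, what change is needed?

Stability requires ρ = λ/(cμ) < 1
ρ = 8.9/(2 × 12.0) = 8.9/24.00 = 0.3708
Since 0.3708 < 1, the system is STABLE.
The servers are busy 37.08% of the time.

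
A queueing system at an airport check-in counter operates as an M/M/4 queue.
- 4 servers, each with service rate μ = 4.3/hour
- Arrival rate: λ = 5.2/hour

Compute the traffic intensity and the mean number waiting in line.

Traffic intensity: ρ = λ/(cμ) = 5.2/(4×4.3) = 0.3023
Since ρ = 0.3023 < 1, system is stable.
Offered load a = λ/μ = cρ = 5.2/4.3 = 1.2093
P₀ = [ Σₙ₌₀^3 aⁿ/n! + a^4/(4!(1-ρ)) ]⁻¹
Σ = a^0/0! + a^1/1! + a^2/2! + a^3/3! = 1.0000 + 1.2093 + 0.73121 + 0.29475 = 3.2353
a^4/(4!(1-ρ)) = 2.1386/(24 × 0.6977) = 0.1277
P₀ = 1/(3.2353 + 0.1277) = 0.2974
Lq = P₀·a^4·ρ / (4!(1-ρ)²) = 0.2974 × 2.1386 × 0.3023 / (24 × 0.4867) = 0.01646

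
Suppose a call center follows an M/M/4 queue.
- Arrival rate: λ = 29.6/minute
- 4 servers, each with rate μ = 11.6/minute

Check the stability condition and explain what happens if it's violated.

Stability requires ρ = λ/(cμ) < 1
ρ = 29.6/(4 × 11.6) = 29.6/46.40 = 0.6379
Since 0.6379 < 1, the system is STABLE.
The servers are busy 63.79% of the time.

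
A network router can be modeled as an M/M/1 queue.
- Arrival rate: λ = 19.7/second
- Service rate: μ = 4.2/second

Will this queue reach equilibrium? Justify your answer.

Stability requires ρ = λ/(cμ) < 1
ρ = 19.7/(1 × 4.2) = 19.7/4.20 = 4.6905
Since 4.6905 ≥ 1, the system is UNSTABLE.
Queue grows without bound. Need μ > λ = 19.7.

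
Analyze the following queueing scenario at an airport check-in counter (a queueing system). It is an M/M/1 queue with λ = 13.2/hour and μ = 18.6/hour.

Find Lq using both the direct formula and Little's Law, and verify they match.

Method 1 (direct): Lq = λ²/(μ(μ-λ)) = 174.24/(18.6 × 5.40) = 1.7348

Method 2 (Little's Law):
W = 1/(μ-λ) = 1/5.40 = 0.185185
Wq = W - 1/μ = 0.185185 - 0.0537634 = 0.131422
Lq = λWq = 13.2 × 0.131422 = 1.7348 ✔ (matches Method 1)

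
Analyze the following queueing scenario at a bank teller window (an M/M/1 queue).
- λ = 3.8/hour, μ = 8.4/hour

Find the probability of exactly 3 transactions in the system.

ρ = λ/μ = 3.8/8.4 = 0.4524
P(n) = (1-ρ)ρⁿ
P(3) = (1-0.4524) × 0.4524^3
P(3) = 0.5476 × 0.09259
P(3) = 0.05070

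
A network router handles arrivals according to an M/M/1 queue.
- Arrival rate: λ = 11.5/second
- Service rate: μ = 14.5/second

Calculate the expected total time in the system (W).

First, compute utilization: ρ = λ/μ = 11.5/14.5 = 0.7931
For M/M/1: W = 1/(μ-λ)
W = 1/(14.5-11.5) = 1/3.00
W = 0.3333 seconds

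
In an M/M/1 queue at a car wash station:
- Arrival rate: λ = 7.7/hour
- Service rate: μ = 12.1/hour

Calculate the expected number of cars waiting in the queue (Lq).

ρ = λ/μ = 7.7/12.1 = 0.6364
For M/M/1: Lq = λ²/(μ(μ-λ))
Lq = 59.29/(12.1 × 4.40)
Lq = 1.1136 cars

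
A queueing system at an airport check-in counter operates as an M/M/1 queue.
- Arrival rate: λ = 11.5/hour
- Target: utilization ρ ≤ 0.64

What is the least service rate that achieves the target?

ρ = λ/μ, so μ = λ/ρ
μ ≥ 11.5/0.64 = 17.9688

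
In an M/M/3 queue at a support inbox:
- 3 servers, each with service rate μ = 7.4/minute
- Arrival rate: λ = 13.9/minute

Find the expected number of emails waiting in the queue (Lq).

Traffic intensity: ρ = λ/(cμ) = 13.9/(3×7.4) = 0.6261
Since ρ = 0.6261 < 1, system is stable.
Offered load a = λ/μ = cρ = 13.9/7.4 = 1.8784
P₀ = [ Σₙ₌₀^2 aⁿ/n! + a^3/(3!(1-ρ)) ]⁻¹
Σ = a^0/0! + a^1/1! + a^2/2! = 1.00000 + 1.87838 + 1.76415 = 4.6425
a^3/(3!(1-ρ)) = 6.62749/(6 × 0.373874) = 2.9544
P₀ = 1/(4.6425 + 2.9544) = 0.1316
Lq = P₀·a^3·ρ / (3!(1-ρ)²) = 0.13163 × 6.6275 × 0.62613 / (6 × 0.13978) = 0.6513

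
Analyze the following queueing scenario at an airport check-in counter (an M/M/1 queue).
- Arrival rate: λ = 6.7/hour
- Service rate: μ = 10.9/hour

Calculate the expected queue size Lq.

ρ = λ/μ = 6.7/10.9 = 0.6147
For M/M/1: Lq = λ²/(μ(μ-λ))
Lq = 44.89/(10.9 × 4.20)
Lq = 0.9806 passengers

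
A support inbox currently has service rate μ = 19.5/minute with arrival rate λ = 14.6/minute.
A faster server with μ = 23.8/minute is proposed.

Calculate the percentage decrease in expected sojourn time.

System 1: ρ₁ = 14.6/19.5 = 0.7487, W₁ = 1/(19.5-14.6) = 0.2041
System 2: ρ₂ = 14.6/23.8 = 0.6134, W₂ = 1/(23.8-14.6) = 0.1087
Improvement: (W₁-W₂)/W₁ = (0.2041-0.1087)/0.2041 = 46.74%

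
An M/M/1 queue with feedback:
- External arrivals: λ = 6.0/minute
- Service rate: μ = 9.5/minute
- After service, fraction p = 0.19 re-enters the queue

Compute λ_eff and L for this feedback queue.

Effective arrival rate: λ_eff = λ/(1-p) = 6.0/(1-0.19) = 6.0/0.81 = 7.40741
ρ = λ_eff/μ = 7.40741/9.5 = 0.779727
L = ρ/(1-ρ) = 0.779727/(1-0.779727) = 3.5398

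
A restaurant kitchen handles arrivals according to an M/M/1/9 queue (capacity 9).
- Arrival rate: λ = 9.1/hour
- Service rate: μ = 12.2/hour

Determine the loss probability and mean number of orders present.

ρ = λ/μ = 9.1/12.2 = 0.745902
P₀ = (1-ρ)/(1-ρ^(K+1)) = (1-0.745902)/(1-0.745902^10) = 0.2541/0.9467 = 0.2684
P_K = P₀×ρ^K = 0.2684 × 0.745902^9 = 0.2684 × 0.07147 = 0.01918
Blocking probability P_9 = 0.01918 (1.92%)
L = ρ[1 - (K+1)ρ^K + Kρ^(K+1)] / [(1-ρ)(1-ρ^(K+1))]
L = 0.745902 × (1 - 10×0.07147 + 9×0.05331) / ((1 - 0.745902) × (1 - 0.05331)) = 2.3724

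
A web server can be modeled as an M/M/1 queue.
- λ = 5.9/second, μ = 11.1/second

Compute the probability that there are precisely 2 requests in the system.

ρ = λ/μ = 5.9/11.1 = 0.53153
P(n) = (1-ρ)ρⁿ
P(2) = (1-0.53153) × 0.53153^2
P(2) = 0.4685 × 0.2825
P(2) = 0.1324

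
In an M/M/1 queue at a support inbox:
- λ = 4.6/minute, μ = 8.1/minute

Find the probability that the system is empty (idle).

ρ = λ/μ = 4.6/8.1 = 0.5679
P(0) = 1 - ρ = 1 - 0.5679 = 0.4321
The server is idle 43.21% of the time.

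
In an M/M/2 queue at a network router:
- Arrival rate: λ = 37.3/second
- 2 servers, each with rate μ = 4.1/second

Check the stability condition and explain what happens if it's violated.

Stability requires ρ = λ/(cμ) < 1
ρ = 37.3/(2 × 4.1) = 37.3/8.20 = 4.5488
Since 4.5488 ≥ 1, the system is UNSTABLE.
Need c > λ/μ = 37.3/4.1 = 9.10.
Minimum servers needed: c = 10.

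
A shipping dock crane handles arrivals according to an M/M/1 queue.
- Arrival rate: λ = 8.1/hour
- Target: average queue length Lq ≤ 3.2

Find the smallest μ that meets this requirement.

For M/M/1: Lq = λ²/(μ(μ-λ))
Need Lq ≤ 3.2, i.e. μ(μ-λ) ≥ λ²/3.2
μ² - 8.1μ - 65.61/3.2 ≥ 0  →  μ² - 8.1μ - 20.50312 ≥ 0
Quadratic formula (positive root): μ = [λ + √(λ² + 4×20.50312)]/2
Discriminant: 65.61 + 4×20.50312 = 147.6225, √147.6225 = 12.1500
μ ≥ (8.1 + 12.1500)/2 = 10.1250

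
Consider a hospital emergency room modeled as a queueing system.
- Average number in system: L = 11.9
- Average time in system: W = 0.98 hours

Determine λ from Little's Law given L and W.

Little's Law: L = λW, so λ = L/W
λ = 11.9/0.98 = 12.1429 patients/hour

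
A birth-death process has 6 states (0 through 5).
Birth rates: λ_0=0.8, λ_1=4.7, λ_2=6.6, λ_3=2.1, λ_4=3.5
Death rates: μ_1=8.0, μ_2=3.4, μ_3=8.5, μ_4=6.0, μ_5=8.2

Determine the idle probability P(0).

Ratios P(n)/P(0) = (λ₀···λₙ₋₁)/(μ₁···μₙ):
P(1)/P(0) = (0.8)/(8.0) = 0.10000
P(2)/P(0) = (0.8×4.7)/(8.0×3.4) = 0.13824
P(3)/P(0) = (0.8×4.7×6.6)/(8.0×3.4×8.5) = 0.10734
P(4)/P(0) = (0.8×4.7×6.6×2.1)/(8.0×3.4×8.5×6.0) = 0.037567
P(5)/P(0) = (0.8×4.7×6.6×2.1×3.5)/(8.0×3.4×8.5×6.0×8.2) = 0.016035

Normalization: ∑ P(n) = 1
P(0) × (1.0000 + 0.10000 + 0.13824 + 0.10734 + 0.037567 + 0.016035) = 1
P(0) × 1.3992 = 1
P(0) = 1/1.3992 = 0.7147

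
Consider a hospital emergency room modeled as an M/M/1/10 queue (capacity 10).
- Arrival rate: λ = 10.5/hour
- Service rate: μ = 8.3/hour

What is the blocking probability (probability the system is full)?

ρ = λ/μ = 10.5/8.3 = 1.26506
P₀ = (1-ρ)/(1-ρ^(K+1)) = (1-1.26506)/(1-1.26506^11) = -0.26506/-12.2807 = 0.02158
P_K = P₀×ρ^K = 0.021583 × 1.26506^10 = 0.021583 × 10.4981 = 0.2266
Blocking probability = 22.66%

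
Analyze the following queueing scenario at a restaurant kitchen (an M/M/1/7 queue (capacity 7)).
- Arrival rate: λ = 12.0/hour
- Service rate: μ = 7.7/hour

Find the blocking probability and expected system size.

ρ = λ/μ = 12.0/7.7 = 1.55844
P₀ = (1-ρ)/(1-ρ^(K+1)) = (1-1.55844)/(1-1.55844^8) = -0.5584/-33.7953 = 0.01652
P_K = P₀×ρ^K = 0.016524 × 1.55844^7 = 0.016524 × 22.3270 = 0.3689
Blocking probability P_7 = 0.3689 (36.89%)
L = ρ[1 - (K+1)ρ^K + Kρ^(K+1)] / [(1-ρ)(1-ρ^(K+1))]
L = 1.55844 × (1 - 8×22.3270 + 7×34.7953) / ((1 - 1.55844) × (1 - 34.7953)) = 5.4460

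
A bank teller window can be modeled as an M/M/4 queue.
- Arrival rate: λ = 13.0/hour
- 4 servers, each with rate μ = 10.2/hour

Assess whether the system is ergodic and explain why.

Stability requires ρ = λ/(cμ) < 1
ρ = 13.0/(4 × 10.2) = 13.0/40.80 = 0.3186
Since 0.3186 < 1, the system is STABLE.
The servers are busy 31.86% of the time.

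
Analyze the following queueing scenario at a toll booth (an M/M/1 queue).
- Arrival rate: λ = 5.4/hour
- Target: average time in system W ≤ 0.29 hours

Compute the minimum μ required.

For M/M/1: W = 1/(μ-λ)
Need W ≤ 0.29, so 1/(μ-λ) ≤ 0.29
μ - λ ≥ 1/0.29 = 3.4483
μ ≥ 5.4 + 3.4483 = 8.8483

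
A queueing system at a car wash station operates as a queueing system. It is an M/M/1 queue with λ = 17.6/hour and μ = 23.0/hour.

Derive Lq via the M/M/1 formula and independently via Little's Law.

Method 1 (direct): Lq = λ²/(μ(μ-λ)) = 309.76/(23.0 × 5.40) = 2.4940

Method 2 (Little's Law):
W = 1/(μ-λ) = 1/5.40 = 0.185185
Wq = W - 1/μ = 0.185185 - 0.0434783 = 0.141707
Lq = λWq = 17.6 × 0.141707 = 2.4940 ✔ (matches Method 1)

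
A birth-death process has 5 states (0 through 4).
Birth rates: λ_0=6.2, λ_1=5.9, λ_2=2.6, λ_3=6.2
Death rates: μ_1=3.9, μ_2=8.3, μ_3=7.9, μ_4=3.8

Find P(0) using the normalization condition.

Ratios P(n)/P(0) = (λ₀···λₙ₋₁)/(μ₁···μₙ):
P(1)/P(0) = (6.2)/(3.9) = 1.5897
P(2)/P(0) = (6.2×5.9)/(3.9×8.3) = 1.1301
P(3)/P(0) = (6.2×5.9×2.6)/(3.9×8.3×7.9) = 0.3719
P(4)/P(0) = (6.2×5.9×2.6×6.2)/(3.9×8.3×7.9×3.8) = 0.6068

Normalization: ∑ P(n) = 1
P(0) × (1.0000 + 1.5897 + 1.1301 + 0.3719 + 0.6068) = 1
P(0) × 4.6985 = 1
P(0) = 1/4.6985 = 0.2128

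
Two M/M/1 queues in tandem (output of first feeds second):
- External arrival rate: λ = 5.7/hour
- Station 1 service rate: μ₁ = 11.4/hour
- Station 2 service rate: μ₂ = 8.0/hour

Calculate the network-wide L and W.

By Jackson's theorem, each station behaves as independent M/M/1.
Station 1: ρ₁ = 5.7/11.4 = 0.5000, L₁ = ρ₁/(1-ρ₁) = λ/(μ₁-λ) = 5.7/5.70 = 1.0000
Station 2: ρ₂ = 5.7/8.0 = 0.7125, L₂ = ρ₂/(1-ρ₂) = λ/(μ₂-λ) = 5.7/2.30 = 2.4783
Total: L = L₁ + L₂ = 1.0000 + 2.4783 = 3.4783
W = L/λ = 3.4783/5.7 = 0.6102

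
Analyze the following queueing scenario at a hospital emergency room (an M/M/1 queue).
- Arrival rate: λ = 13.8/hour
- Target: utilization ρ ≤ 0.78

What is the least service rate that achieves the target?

ρ = λ/μ, so μ = λ/ρ
μ ≥ 13.8/0.78 = 17.6923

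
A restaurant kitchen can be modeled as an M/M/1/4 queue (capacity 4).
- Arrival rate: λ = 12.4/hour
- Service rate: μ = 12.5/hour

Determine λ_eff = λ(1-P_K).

ρ = λ/μ = 12.4/12.5 = 0.9920
P₀ = (1-ρ)/(1-ρ^(K+1)) = (1-0.9920)/(1-0.9920^5) = 0.008000/0.03937 = 0.2032
P_K = P₀×ρ^K = 0.2032 × 0.9920^4 = 0.2032 × 0.9684 = 0.1968
λ_eff = λ(1-P_K) = 12.4 × (1 - 0.1968) = 12.4 × 0.8032 = 9.9597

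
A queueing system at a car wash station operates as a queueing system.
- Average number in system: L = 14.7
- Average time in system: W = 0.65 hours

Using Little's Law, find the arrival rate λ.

Little's Law: L = λW, so λ = L/W
λ = 14.7/0.65 = 22.6154 cars/hour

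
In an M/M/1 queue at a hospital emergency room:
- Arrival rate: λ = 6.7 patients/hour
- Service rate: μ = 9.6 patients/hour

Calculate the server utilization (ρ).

Server utilization: ρ = λ/μ
ρ = 6.7/9.6 = 0.6979
The server is busy 69.79% of the time.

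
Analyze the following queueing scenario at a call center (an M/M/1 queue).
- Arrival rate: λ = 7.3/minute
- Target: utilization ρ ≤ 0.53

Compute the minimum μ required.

ρ = λ/μ, so μ = λ/ρ
μ ≥ 7.3/0.53 = 13.7736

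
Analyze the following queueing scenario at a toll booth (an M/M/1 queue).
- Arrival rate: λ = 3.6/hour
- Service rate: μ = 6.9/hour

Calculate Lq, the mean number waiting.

ρ = λ/μ = 3.6/6.9 = 0.5217
For M/M/1: Lq = λ²/(μ(μ-λ))
Lq = 12.96/(6.9 × 3.30)
Lq = 0.5692 vehicles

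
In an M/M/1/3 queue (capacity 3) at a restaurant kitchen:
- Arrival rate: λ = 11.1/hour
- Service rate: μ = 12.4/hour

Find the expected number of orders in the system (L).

ρ = λ/μ = 11.1/12.4 = 0.89516
P₀ = (1-ρ)/(1-ρ^(K+1)) = (1-0.89516)/(1-0.89516^4) = 0.10484/0.35790 = 0.2929
P_K = P₀×ρ^K = 0.2929 × 0.89516^3 = 0.2929 × 0.7173 = 0.2101
L = ρ[1 - (K+1)ρ^K + Kρ^(K+1)] / [(1-ρ)(1-ρ^(K+1))]
L = 0.89516 × (1 - 4×0.717302 + 3×0.642100) / ((1 - 0.89516) × (1 - 0.642100)) = 1.3620 orders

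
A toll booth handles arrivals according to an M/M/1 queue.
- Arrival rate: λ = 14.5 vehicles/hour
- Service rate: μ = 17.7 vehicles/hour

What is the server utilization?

Server utilization: ρ = λ/μ
ρ = 14.5/17.7 = 0.8192
The server is busy 81.92% of the time.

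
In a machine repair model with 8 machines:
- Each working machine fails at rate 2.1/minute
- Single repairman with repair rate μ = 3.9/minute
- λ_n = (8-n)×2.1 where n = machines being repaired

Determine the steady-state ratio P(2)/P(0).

P(2)/P(0) = ∏_{i=0}^{2-1} λ_i/μ_{i+1}
= (8-0)×2.1/3.9 × (8-1)×2.1/3.9
= 16.2367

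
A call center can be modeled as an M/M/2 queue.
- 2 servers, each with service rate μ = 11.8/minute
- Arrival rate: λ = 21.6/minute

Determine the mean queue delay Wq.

Traffic intensity: ρ = λ/(cμ) = 21.6/(2×11.8) = 0.9153
Since ρ = 0.9153 < 1, system is stable.
Offered load a = λ/μ = cρ = 21.6/11.8 = 1.8305
P₀ = [ Σₙ₌₀^1 aⁿ/n! + a^2/(2!(1-ρ)) ]⁻¹
Σ = a^0/0! + a^1/1! = 1.0000 + 1.8305 = 2.8305
a^2/(2!(1-ρ)) = 3.35076/(2 × 0.0847458) = 19.7695
P₀ = 1/(2.8305 + 19.7695) = 0.04425
Lq = P₀·a^2·ρ / (2!(1-ρ)²) = 0.0442478 × 3.35076 × 0.915254 / (2 × 0.00718184) = 9.4474
Wq = Lq/λ = 9.4474/21.6 = 0.4374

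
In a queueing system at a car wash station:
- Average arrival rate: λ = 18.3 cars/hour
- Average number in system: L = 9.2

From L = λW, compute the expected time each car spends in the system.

Little's Law: L = λW, so W = L/λ
W = 9.2/18.3 = 0.5027 hours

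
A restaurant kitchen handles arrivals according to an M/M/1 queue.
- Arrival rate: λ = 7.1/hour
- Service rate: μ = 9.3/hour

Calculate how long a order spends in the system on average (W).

First, compute utilization: ρ = λ/μ = 7.1/9.3 = 0.7634
For M/M/1: W = 1/(μ-λ)
W = 1/(9.3-7.1) = 1/2.20
W = 0.4545 hours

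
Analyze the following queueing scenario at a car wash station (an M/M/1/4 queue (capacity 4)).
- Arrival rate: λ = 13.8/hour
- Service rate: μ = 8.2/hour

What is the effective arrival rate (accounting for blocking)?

ρ = λ/μ = 13.8/8.2 = 1.6829
P₀ = (1-ρ)/(1-ρ^(K+1)) = (1-1.6829)/(1-1.6829^5) = -0.6829/-12.4987 = 0.05464
P_K = P₀×ρ^K = 0.05464 × 1.6829^4 = 0.05464 × 8.0211 = 0.4383
λ_eff = λ(1-P_K) = 13.8 × (1 - 0.43826) = 13.8 × 0.56174 = 7.7520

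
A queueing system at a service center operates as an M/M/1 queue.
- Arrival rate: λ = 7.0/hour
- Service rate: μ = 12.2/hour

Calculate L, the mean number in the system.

ρ = λ/μ = 7.0/12.2 = 0.5738
For M/M/1: L = λ/(μ-λ)
L = 7.0/(12.2-7.0) = 7.0/5.20
L = 1.3462 customers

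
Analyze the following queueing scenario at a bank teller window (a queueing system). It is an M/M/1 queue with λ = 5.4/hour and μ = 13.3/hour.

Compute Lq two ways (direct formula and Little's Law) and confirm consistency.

Method 1 (direct): Lq = λ²/(μ(μ-λ)) = 29.16/(13.3 × 7.90) = 0.2775

Method 2 (Little's Law):
W = 1/(μ-λ) = 1/7.90 = 0.12658
Wq = W - 1/μ = 0.12658 - 0.075188 = 0.05139
Lq = λWq = 5.4 × 0.05139 = 0.2775 ✔ (matches Method 1)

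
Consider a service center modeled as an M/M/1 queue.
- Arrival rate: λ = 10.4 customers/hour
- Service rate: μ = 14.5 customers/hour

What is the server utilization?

Server utilization: ρ = λ/μ
ρ = 10.4/14.5 = 0.7172
The server is busy 71.72% of the time.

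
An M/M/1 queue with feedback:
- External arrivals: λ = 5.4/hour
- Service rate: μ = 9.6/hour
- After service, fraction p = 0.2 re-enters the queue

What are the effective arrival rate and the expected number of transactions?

Effective arrival rate: λ_eff = λ/(1-p) = 5.4/(1-0.2) = 5.4/0.80 = 6.7500
ρ = λ_eff/μ = 6.7500/9.6 = 0.70312
L = ρ/(1-ρ) = 0.70312/(1-0.70312) = 2.3684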